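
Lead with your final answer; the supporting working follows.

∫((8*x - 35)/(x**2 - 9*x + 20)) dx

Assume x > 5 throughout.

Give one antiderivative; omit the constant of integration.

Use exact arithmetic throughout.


The answer is 5*log(x - 5) + 3*log(x - 4).
Step 1. Decompose ∫((8*x - 35)/(x**2 - 9*x + 20)) dx by partial fractions, (8*x - 35)/(x**2 - 9*x + 20) = 3/(x - 4) + 5/(x - 5): now ∫(5/(x - 5)) dx + ∫(3/(x - 4)) dx.
Step 2. Evaluate the standard form [assuming x > 5]: now 5*log(x - 5) + ∫(3/(x - 4)) dx.
Step 3. Evaluate the standard form [assuming x > 4]: now 5*log(x - 5) + 3*log(x - 4).
Answer: 5*log(x - 5) + 3*log(x - 4).


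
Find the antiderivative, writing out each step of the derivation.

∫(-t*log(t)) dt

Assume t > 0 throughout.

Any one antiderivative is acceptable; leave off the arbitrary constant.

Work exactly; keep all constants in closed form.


Step 1. Integrate ∫(-t*log(t)) dt by parts with u = log(t), dv = (-t) dt, so v = -t**2/2 [assuming t > 0]: now -t**2*log(t)/2 + ∫(t/2) dt.
Step 2. Evaluate the standard form: now -t**2*log(t)/2 + t**2/4.
Answer: -t**2*log(t)/2 + t**2/4.


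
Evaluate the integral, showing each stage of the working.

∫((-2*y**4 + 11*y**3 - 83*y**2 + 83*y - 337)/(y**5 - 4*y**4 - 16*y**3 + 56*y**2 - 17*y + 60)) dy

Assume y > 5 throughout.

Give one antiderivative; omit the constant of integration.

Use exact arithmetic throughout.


Step 1. Decompose ∫((-2*y**4 + 11*y**3 - 83*y**2 + 83*y - 337)/(y**5 - 4*y**4 - 16*y**3 + 56*y**2 - 17*y + 60)) dy by partial fractions, (-2*y**4 + 11*y**3 - 83*y**2 + 83*y - 337)/(y**5 - 4*y**4 - 16*y**3 + 56*y**2 - 17*y + 60) = -4/(y**2 + 1) - 3/(y + 4) + 5/(y - 3) - 4/(y - 5): now ∫(-4/(y - 5)) dy + ∫(5/(y - 3)) dy + ∫(-3/(y + 4)) dy + ∫(-4/(y**2 + 1)) dy.
Step 2. Evaluate the standard form [assuming y > 5]: now -4*log(y - 5) + ∫(5/(y - 3)) dy + ∫(-3/(y + 4)) dy + ∫(-4/(y**2 + 1)) dy.
Step 3. Evaluate the standard form [assuming y > -4]: now -4*log(y - 5) - 3*log(y + 4) + ∫(5/(y - 3)) dy + ∫(-4/(y**2 + 1)) dy.
Step 4. Evaluate the standard form [assuming y > 3]: now -4*log(y - 5) + 5*log(y - 3) - 3*log(y + 4) + ∫(-4/(y**2 + 1)) dy.
Step 5. Evaluate the standard form: now -4*log(y - 5) + 5*log(y - 3) - 3*log(y + 4) - 4*atan(y).
Answer: -4*log(y - 5) + 5*log(y - 3) - 3*log(y + 4) - 4*atan(y).


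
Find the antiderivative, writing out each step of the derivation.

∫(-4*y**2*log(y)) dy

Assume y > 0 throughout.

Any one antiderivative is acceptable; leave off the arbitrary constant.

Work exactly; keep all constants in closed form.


Step 1. Integrate ∫(-4*y**2*log(y)) dy by parts with u = log(y), dv = (-4*y**2) dy, so v = -4*y**3/3 [assuming y > 0]: now -4*y**3*log(y)/3 + ∫(4*y**2/3) dy.
Step 2. Evaluate the standard form: now -4*y**3*log(y)/3 + 4*y**3/9.
Answer: -4*y**3*log(y)/3 + 4*y**3/9.


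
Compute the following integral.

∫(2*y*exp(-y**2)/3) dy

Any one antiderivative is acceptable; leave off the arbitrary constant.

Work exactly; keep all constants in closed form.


Answer: -exp(-y**2)/3.


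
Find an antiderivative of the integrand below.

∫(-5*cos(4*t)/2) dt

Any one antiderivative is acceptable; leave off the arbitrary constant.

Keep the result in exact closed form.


Answer: -5*sin(4*t)/8.


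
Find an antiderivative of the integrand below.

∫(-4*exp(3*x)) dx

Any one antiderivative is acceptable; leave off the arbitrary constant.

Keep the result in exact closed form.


Answer: -4*exp(3*x)/3.


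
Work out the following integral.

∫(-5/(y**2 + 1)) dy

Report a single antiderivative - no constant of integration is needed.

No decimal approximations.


Answer: -5*atan(y).


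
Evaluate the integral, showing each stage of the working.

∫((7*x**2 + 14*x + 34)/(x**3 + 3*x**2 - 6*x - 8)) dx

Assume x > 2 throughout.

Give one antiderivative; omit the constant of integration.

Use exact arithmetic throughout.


Step 1. Decompose ∫((7*x**2 + 14*x + 34)/(x**3 + 3*x**2 - 6*x - 8)) dx by partial fractions, (7*x**2 + 14*x + 34)/(x**3 + 3*x**2 - 6*x - 8) = 5/(x + 4) - 3/(x + 1) + 5/(x - 2): now ∫(5/(x - 2)) dx + ∫(-3/(x + 1)) dx + ∫(5/(x + 4)) dx.
Step 2. Evaluate the standard form [assuming x > -1]: now -3*log(x + 1) + ∫(5/(x - 2)) dx + ∫(5/(x + 4)) dx.
Step 3. Evaluate the standard form [assuming x > 2]: now 5*log(x - 2) - 3*log(x + 1) + ∫(5/(x + 4)) dx.
Step 4. Evaluate the standard form [assuming x > -4]: now 5*log(x - 2) - 3*log(x + 1) + 5*log(x + 4).
Answer: 5*log(x - 2) - 3*log(x + 1) + 5*log(x + 4).


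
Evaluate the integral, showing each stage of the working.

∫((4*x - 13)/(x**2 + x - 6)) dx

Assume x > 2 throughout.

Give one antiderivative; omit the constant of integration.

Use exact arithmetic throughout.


Step 1. Decompose ∫((4*x - 13)/(x**2 + x - 6)) dx by partial fractions, (4*x - 13)/(x**2 + x - 6) = 5/(x + 3) - 1/(x - 2): now ∫(-1/(x - 2)) dx + ∫(5/(x + 3)) dx.
Step 2. Evaluate the standard form [assuming x > -3]: now 5*log(x + 3) + ∫(-1/(x - 2)) dx.
Step 3. Evaluate the standard form [assuming x > 2]: now -log(x - 2) + 5*log(x + 3).
Answer: -log(x - 2) + 5*log(x + 3).


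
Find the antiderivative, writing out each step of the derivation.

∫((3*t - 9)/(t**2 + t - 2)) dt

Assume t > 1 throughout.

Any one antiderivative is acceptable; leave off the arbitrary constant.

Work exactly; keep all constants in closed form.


Step 1. Decompose ∫((3*t - 9)/(t**2 + t - 2)) dt by partial fractions, (3*t - 9)/(t**2 + t - 2) = 5/(t + 2) - 2/(t - 1): now ∫(-2/(t - 1)) dt + ∫(5/(t + 2)) dt.
Step 2. Evaluate the standard form [assuming t > 1]: now -2*log(t - 1) + ∫(5/(t + 2)) dt.
Step 3. Evaluate the standard form [assuming t > -2]: now -2*log(t - 1) + 5*log(t + 2).
Answer: -2*log(t - 1) + 5*log(t + 2).


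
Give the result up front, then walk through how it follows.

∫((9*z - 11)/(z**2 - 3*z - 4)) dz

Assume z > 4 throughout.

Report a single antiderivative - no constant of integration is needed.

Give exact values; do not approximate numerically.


The answer is 5*log(z - 4) + 4*log(z + 1).
Step 1. Decompose ∫((9*z - 11)/(z**2 - 3*z - 4)) dz by partial fractions, (9*z - 11)/(z**2 - 3*z - 4) = 4/(z + 1) + 5/(z - 4): now ∫(5/(z - 4)) dz + ∫(4/(z + 1)) dz.
Step 2. Evaluate the standard form [assuming z > -1]: now 4*log(z + 1) + ∫(5/(z - 4)) dz.
Step 3. Evaluate the standard form [assuming z > 4]: now 5*log(z - 4) + 4*log(z + 1).
Answer: 5*log(z - 4) + 4*log(z + 1).


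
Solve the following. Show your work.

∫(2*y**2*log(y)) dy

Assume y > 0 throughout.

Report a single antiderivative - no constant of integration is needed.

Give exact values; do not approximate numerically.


Step 1. Integrate ∫(2*y**2*log(y)) dy by parts with u = log(y), dv = (2*y**2) dy, so v = 2*y**3/3 [assuming y > 0]: now 2*y**3*log(y)/3 + ∫(-2*y**2/3) dy.
Step 2. Evaluate the standard form: now 2*y**3*log(y)/3 - 2*y**3/9.
Answer: 2*y**3*log(y)/3 - 2*y**3/9.


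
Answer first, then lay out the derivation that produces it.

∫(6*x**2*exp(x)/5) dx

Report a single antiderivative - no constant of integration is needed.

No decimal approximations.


The answer is 6*x**2*exp(x)/5 - 12*x*exp(x)/5 + 12*exp(x)/5.
Step 1. Integrate ∫(6*x**2*exp(x)/5) dx by parts with u = x**2, dv = (6*exp(x)/5) dx, so v = 6*exp(x)/5: now 6*x**2*exp(x)/5 + ∫(-12*x*exp(x)/5) dx.
Step 2. Integrate ∫(-12*x*exp(x)/5) dx by parts with u = x, dv = (-12*exp(x)/5) dx, so v = -12*exp(x)/5: now 6*x**2*exp(x)/5 - 12*x*exp(x)/5 + ∫(12*exp(x)/5) dx.
Step 3. Evaluate the standard form: now 6*x**2*exp(x)/5 - 12*x*exp(x)/5 + 12*exp(x)/5.
Answer: 6*x**2*exp(x)/5 - 12*x*exp(x)/5 + 12*exp(x)/5.


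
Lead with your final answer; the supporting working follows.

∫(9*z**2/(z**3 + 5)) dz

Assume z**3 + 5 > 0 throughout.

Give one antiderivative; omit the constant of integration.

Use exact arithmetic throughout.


The answer is 3*log(z**3 + 5).
Step 1. Substitute u = z**3 + 5, turning ∫(9*z**2/(z**3 + 5)) dz into ∫(3/u) du: now ∫(3/u) du.
Step 2. Evaluate the standard form [assuming u > 0]: now 3*log(u).
Step 3. Substitute back u = z**3 + 5: now 3*log(z**3 + 5).
Answer: 3*log(z**3 + 5).


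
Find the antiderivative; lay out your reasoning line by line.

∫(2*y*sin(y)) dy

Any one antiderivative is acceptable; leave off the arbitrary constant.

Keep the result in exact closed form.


Step 1. Integrate ∫(2*y*sin(y)) dy by parts with u = y, dv = (2*sin(y)) dy, so v = -2*cos(y): now -2*y*cos(y) + ∫(2*cos(y)) dy.
Step 2. Evaluate the standard form: now -2*y*cos(y) + 2*sin(y).
Answer: -2*y*cos(y) + 2*sin(y).


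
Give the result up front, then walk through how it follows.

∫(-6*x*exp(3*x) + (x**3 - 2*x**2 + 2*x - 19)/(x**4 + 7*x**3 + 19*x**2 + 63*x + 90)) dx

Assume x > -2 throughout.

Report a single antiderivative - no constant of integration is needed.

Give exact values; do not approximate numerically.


The answer is -2*x*exp(3*x) + 2*exp(3*x)/3 - log(x + 2) + 2*log(x + 5) - atan(x/3)/3.
Step 1. Rewrite: now ∫(-6*x*exp(3*x)) dx + ∫((x**3 - 2*x**2 + 2*x - 19)/(x**4 + 7*x**3 + 19*x**2 + 63*x + 90)) dx.
Step 2. Decompose ∫((x**3 - 2*x**2 + 2*x - 19)/(x**4 + 7*x**3 + 19*x**2 + 63*x + 90)) dx by partial fractions, (x**3 - 2*x**2 + 2*x - 19)/(x**4 + 7*x**3 + 19*x**2 + 63*x + 90) = -1/(x**2 + 9) + 2/(x + 5) - 1/(x + 2): now ∫(-6*x*exp(3*x)) dx + ∫(-1/(x + 2)) dx + ∫(2/(x + 5)) dx + ∫(-1/(x**2 + 9)) dx.
Step 3. Evaluate the standard form [assuming x > -2]: now -log(x + 2) + ∫(-6*x*exp(3*x)) dx + ∫(2/(x + 5)) dx + ∫(-1/(x**2 + 9)) dx.
Step 4. Evaluate the standard form [assuming x > -5]: now -log(x + 2) + 2*log(x + 5) + ∫(-6*x*exp(3*x)) dx + ∫(-1/(x**2 + 9)) dx.
Step 5. Evaluate the standard form: now -log(x + 2) + 2*log(x + 5) - atan(x/3)/3 + ∫(-6*x*exp(3*x)) dx.
Step 6. Integrate ∫(-6*x*exp(3*x)) dx by parts with u = x, dv = (-6*exp(3*x)) dx, so v = -2*exp(3*x): now -2*x*exp(3*x) - log(x + 2) + 2*log(x + 5) - atan(x/3)/3 + ∫(2*exp(3*x)) dx.
Step 7. Evaluate the standard form: now -2*x*exp(3*x) + 2*exp(3*x)/3 - log(x + 2) + 2*log(x + 5) - atan(x/3)/3.
Answer: -2*x*exp(3*x) + 2*exp(3*x)/3 - log(x + 2) + 2*log(x + 5) - atan(x/3)/3.


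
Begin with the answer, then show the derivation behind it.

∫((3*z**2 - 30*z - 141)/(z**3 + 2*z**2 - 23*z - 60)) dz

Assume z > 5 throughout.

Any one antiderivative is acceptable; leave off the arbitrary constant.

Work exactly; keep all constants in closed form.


The answer is -3*log(z - 5) + 3*log(z + 3) + 3*log(z + 4).
Step 1. Decompose ∫((3*z**2 - 30*z - 141)/(z**3 + 2*z**2 - 23*z - 60)) dz by partial fractions, (3*z**2 - 30*z - 141)/(z**3 + 2*z**2 - 23*z - 60) = 3/(z + 4) + 3/(z + 3) - 3/(z - 5): now ∫(-3/(z - 5)) dz + ∫(3/(z + 3)) dz + ∫(3/(z + 4)) dz.
Step 2. Evaluate the standard form [assuming z > 5]: now -3*log(z - 5) + ∫(3/(z + 3)) dz + ∫(3/(z + 4)) dz.
Step 3. Evaluate the standard form [assuming z > -4]: now -3*log(z - 5) + 3*log(z + 4) + ∫(3/(z + 3)) dz.
Step 4. Evaluate the standard form [assuming z > -3]: now -3*log(z - 5) + 3*log(z + 3) + 3*log(z + 4).
Answer: -3*log(z - 5) + 3*log(z + 3) + 3*log(z + 4).


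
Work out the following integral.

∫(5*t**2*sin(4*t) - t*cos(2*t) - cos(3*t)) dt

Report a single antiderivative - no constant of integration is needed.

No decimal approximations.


Answer: -5*t**2*cos(4*t)/4 - t*sin(2*t)/2 + 5*t*sin(4*t)/8 - sin(3*t)/3 - cos(2*t)/4 + 5*cos(4*t)/32.


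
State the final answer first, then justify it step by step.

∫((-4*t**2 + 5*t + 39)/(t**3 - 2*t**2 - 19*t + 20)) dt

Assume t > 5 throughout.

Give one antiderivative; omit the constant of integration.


The answer is -log(t - 5) - 2*log(t - 1) - log(t + 4).
Step 1. Decompose ∫((-4*t**2 + 5*t + 39)/(t**3 - 2*t**2 - 19*t + 20)) dt by partial fractions, (-4*t**2 + 5*t + 39)/(t**3 - 2*t**2 - 19*t + 20) = -1/(t + 4) - 2/(t - 1) - 1/(t - 5): now ∫(-1/(t - 5)) dt + ∫(-2/(t - 1)) dt + ∫(-1/(t + 4)) dt.
Step 2. Evaluate the standard form [assuming t > 5]: now -log(t - 5) + ∫(-2/(t - 1)) dt + ∫(-1/(t + 4)) dt.
Step 3. Evaluate the standard form [assuming t > -4]: now -log(t - 5) - log(t + 4) + ∫(-2/(t - 1)) dt.
Step 4. Evaluate the standard form [assuming t > 1]: now -log(t - 5) - 2*log(t - 1) - log(t + 4).
Answer: -log(t - 5) - 2*log(t - 1) - log(t + 4).


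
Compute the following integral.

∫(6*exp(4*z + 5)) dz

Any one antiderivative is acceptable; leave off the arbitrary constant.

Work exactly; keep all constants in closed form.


Answer: 3*exp(4*z + 5)/2.


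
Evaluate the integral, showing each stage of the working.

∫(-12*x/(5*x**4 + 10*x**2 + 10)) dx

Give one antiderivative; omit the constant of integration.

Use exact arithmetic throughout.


Step 1. Substitute u = x**2 + 1, turning ∫(-12*x/(5*x**4 + 10*x**2 + 10)) dx into ∫(-6/(5*(u**2 + 1))) du: now ∫(-6/(5*(u**2 + 1))) du.
Step 2. Evaluate the standard form: now -6*atan(u)/5.
Step 3. Substitute back u = x**2 + 1: now -6*atan(x**2 + 1)/5.
Answer: -6*atan(x**2 + 1)/5.


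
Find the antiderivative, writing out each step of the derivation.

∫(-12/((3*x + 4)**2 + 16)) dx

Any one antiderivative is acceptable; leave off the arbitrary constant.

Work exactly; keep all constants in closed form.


Step 1. Substitute u = 3*x + 4, turning ∫(-12/((3*x + 4)**2 + 16)) dx into ∫(-4/(u**2 + 16)) du: now ∫(-4/(u**2 + 16)) du.
Step 2. Evaluate the standard form: now -atan(u/4).
Step 3. Substitute back u = 3*x + 4: now -atan(3*x/4 + 1).
Answer: -atan(3*x/4 + 1).


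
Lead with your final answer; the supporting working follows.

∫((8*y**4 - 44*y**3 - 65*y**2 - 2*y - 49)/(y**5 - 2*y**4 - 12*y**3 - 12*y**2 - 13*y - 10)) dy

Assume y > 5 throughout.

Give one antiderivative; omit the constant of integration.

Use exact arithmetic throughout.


The answer is -2*log(y - 5) + 5*log(y + 1) + 5*log(y + 2) - 3*atan(y).
Step 1. Decompose ∫((8*y**4 - 44*y**3 - 65*y**2 - 2*y - 49)/(y**5 - 2*y**4 - 12*y**3 - 12*y**2 - 13*y - 10)) dy by partial fractions, (8*y**4 - 44*y**3 - 65*y**2 - 2*y - 49)/(y**5 - 2*y**4 - 12*y**3 - 12*y**2 - 13*y - 10) = -3/(y**2 + 1) + 5/(y + 2) + 5/(y + 1) - 2/(y - 5): now ∫(-2/(y - 5)) dy + ∫(5/(y + 1)) dy + ∫(5/(y + 2)) dy + ∫(-3/(y**2 + 1)) dy.
Step 2. Evaluate the standard form [assuming y > -2]: now 5*log(y + 2) + ∫(-2/(y - 5)) dy + ∫(5/(y + 1)) dy + ∫(-3/(y**2 + 1)) dy.
Step 3. Evaluate the standard form [assuming y > 5]: now -2*log(y - 5) + 5*log(y + 2) + ∫(5/(y + 1)) dy + ∫(-3/(y**2 + 1)) dy.
Step 4. Evaluate the standard form [assuming y > -1]: now -2*log(y - 5) + 5*log(y + 1) + 5*log(y + 2) + ∫(-3/(y**2 + 1)) dy.
Step 5. Evaluate the standard form: now -2*log(y - 5) + 5*log(y + 1) + 5*log(y + 2) - 3*atan(y).
Answer: -2*log(y - 5) + 5*log(y + 1) + 5*log(y + 2) - 3*atan(y).


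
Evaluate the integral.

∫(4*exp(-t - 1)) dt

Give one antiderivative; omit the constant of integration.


Answer: -4*exp(-t - 1).


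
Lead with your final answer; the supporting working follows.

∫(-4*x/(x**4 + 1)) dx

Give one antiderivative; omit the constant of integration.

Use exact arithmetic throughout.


The answer is -2*atan(x**2).
Step 1. Substitute u = x**2, turning ∫(-4*x/(x**4 + 1)) dx into ∫(-2/(u**2 + 1)) du: now ∫(-2/(u**2 + 1)) du.
Step 2. Evaluate the standard form: now -2*atan(u).
Step 3. Substitute back u = x**2: now -2*atan(x**2).
Answer: -2*atan(x**2).


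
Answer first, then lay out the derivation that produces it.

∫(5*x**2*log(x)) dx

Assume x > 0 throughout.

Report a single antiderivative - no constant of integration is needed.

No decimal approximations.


The answer is 5*x**3*log(x)/3 - 5*x**3/9.
Step 1. Integrate ∫(5*x**2*log(x)) dx by parts with u = log(x), dv = (5*x**2) dx, so v = 5*x**3/3 [assuming x > 0]: now 5*x**3*log(x)/3 + ∫(-5*x**2/3) dx.
Step 2. Evaluate the standard form: now 5*x**3*log(x)/3 - 5*x**3/9.
Answer: 5*x**3*log(x)/3 - 5*x**3/9.


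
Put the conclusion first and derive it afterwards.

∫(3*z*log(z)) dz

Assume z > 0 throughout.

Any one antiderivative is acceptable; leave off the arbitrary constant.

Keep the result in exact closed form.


The answer is 3*z**2*log(z)/2 - 3*z**2/4.
Step 1. Integrate ∫(3*z*log(z)) dz by parts with u = log(z), dv = (3*z) dz, so v = 3*z**2/2 [assuming z > 0]: now 3*z**2*log(z)/2 + ∫(-3*z/2) dz.
Step 2. Evaluate the standard form: now 3*z**2*log(z)/2 - 3*z**2/4.
Answer: 3*z**2*log(z)/2 - 3*z**2/4.


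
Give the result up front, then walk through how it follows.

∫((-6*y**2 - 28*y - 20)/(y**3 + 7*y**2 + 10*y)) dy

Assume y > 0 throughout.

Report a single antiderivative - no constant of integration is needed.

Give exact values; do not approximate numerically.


The answer is -2*log(y) - 2*log(y + 2) - 2*log(y + 5).
Step 1. Decompose ∫((-6*y**2 - 28*y - 20)/(y**3 + 7*y**2 + 10*y)) dy by partial fractions, (-6*y**2 - 28*y - 20)/(y**3 + 7*y**2 + 10*y) = -2/(y + 5) - 2/(y + 2) - 2/y: now ∫(-2/y) dy + ∫(-2/(y + 2)) dy + ∫(-2/(y + 5)) dy.
Step 2. Evaluate the standard form [assuming y > 0]: now -2*log(y) + ∫(-2/(y + 2)) dy + ∫(-2/(y + 5)) dy.
Step 3. Evaluate the standard form [assuming y > -2]: now -2*log(y) - 2*log(y + 2) + ∫(-2/(y + 5)) dy.
Step 4. Evaluate the standard form [assuming y > -5]: now -2*log(y) - 2*log(y + 2) - 2*log(y + 5).
Answer: -2*log(y) - 2*log(y + 2) - 2*log(y + 5).


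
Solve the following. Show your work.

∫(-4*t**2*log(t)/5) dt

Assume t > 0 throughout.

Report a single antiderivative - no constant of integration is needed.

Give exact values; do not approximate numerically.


Step 1. Integrate ∫(-4*t**2*log(t)/5) dt by parts with u = log(t), dv = (-4*t**2/5) dt, so v = -4*t**3/15 [assuming t > 0]: now -4*t**3*log(t)/15 + ∫(4*t**2/15) dt.
Step 2. Evaluate the standard form: now -4*t**3*log(t)/15 + 4*t**3/45.
Answer: -4*t**3*log(t)/15 + 4*t**3/45.


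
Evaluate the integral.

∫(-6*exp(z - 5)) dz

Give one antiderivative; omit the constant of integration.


Answer: -6*exp(z - 5).


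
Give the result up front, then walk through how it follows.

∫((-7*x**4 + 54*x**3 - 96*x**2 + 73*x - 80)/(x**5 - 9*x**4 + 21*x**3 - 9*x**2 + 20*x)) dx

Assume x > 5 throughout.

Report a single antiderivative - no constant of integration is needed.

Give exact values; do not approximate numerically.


The answer is -4*log(x) + 2*log(x - 5) - 5*log(x - 4) + atan(x).
Step 1. Decompose ∫((-7*x**4 + 54*x**3 - 96*x**2 + 73*x - 80)/(x**5 - 9*x**4 + 21*x**3 - 9*x**2 + 20*x)) dx by partial fractions, (-7*x**4 + 54*x**3 - 96*x**2 + 73*x - 80)/(x**5 - 9*x**4 + 21*x**3 - 9*x**2 + 20*x) = 1/(x**2 + 1) - 5/(x - 4) + 2/(x - 5) - 4/x: now ∫(-4/x) dx + ∫(2/(x - 5)) dx + ∫(-5/(x - 4)) dx + ∫(1/(x**2 + 1)) dx.
Step 2. Evaluate the standard form [assuming x > 0]: now -4*log(x) + ∫(2/(x - 5)) dx + ∫(-5/(x - 4)) dx + ∫(1/(x**2 + 1)) dx.
Step 3. Evaluate the standard form [assuming x > 4]: now -4*log(x) - 5*log(x - 4) + ∫(2/(x - 5)) dx + ∫(1/(x**2 + 1)) dx.
Step 4. Evaluate the standard form [assuming x > 5]: now -4*log(x) + 2*log(x - 5) - 5*log(x - 4) + ∫(1/(x**2 + 1)) dx.
Step 5. Evaluate the standard form: now -4*log(x) + 2*log(x - 5) - 5*log(x - 4) + atan(x).
Answer: -4*log(x) + 2*log(x - 5) - 5*log(x - 4) + atan(x).


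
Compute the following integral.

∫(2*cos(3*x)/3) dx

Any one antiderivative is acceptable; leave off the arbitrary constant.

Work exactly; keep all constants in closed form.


Answer: 2*sin(3*x)/9.


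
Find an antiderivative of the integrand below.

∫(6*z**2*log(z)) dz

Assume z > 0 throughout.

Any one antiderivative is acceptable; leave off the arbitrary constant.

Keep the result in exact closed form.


Answer: 2*z**3*log(z) - 2*z**3/3.


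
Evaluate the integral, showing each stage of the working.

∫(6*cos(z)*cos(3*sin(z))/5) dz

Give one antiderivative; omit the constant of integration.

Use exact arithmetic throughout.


Step 1. Substitute u = sin(z), turning ∫(6*cos(z)*cos(3*sin(z))/5) dz into ∫(6*cos(3*u)/5) du: now ∫(6*cos(3*u)/5) du.
Step 2. Evaluate the standard form: now 2*sin(3*u)/5.
Step 3. Substitute back u = sin(z): now 2*sin(3*sin(z))/5.
Answer: 2*sin(3*sin(z))/5.


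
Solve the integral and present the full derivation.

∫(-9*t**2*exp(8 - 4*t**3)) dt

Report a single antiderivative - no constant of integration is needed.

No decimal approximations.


Step 1. Substitute u = t**3 - 2, turning ∫(-9*t**2*exp(8 - 4*t**3)) dt into ∫(-3*exp(-4*u)) du: now ∫(-3*exp(-4*u)) du.
Step 2. Evaluate the standard form: now 3*exp(-4*u)/4.
Step 3. Substitute back u = t**3 - 2: now 3*exp(8 - 4*t**3)/4.
Answer: 3*exp(8 - 4*t**3)/4.


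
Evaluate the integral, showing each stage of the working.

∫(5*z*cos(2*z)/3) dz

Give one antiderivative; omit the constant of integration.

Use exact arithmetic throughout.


Step 1. Integrate ∫(5*z*cos(2*z)/3) dz by parts with u = z, dv = (5*cos(2*z)/3) dz, so v = 5*sin(2*z)/6: now 5*z*sin(2*z)/6 + ∫(-5*sin(2*z)/6) dz.
Step 2. Evaluate the standard form: now 5*z*sin(2*z)/6 + 5*cos(2*z)/12.
Answer: 5*z*sin(2*z)/6 + 5*cos(2*z)/12.


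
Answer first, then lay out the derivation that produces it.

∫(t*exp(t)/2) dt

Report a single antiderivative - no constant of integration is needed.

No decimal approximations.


The answer is t*exp(t)/2 - exp(t)/2.
Step 1. Integrate ∫(t*exp(t)/2) dt by parts with u = t, dv = (exp(t)/2) dt, so v = exp(t)/2: now t*exp(t)/2 + ∫(-exp(t)/2) dt.
Step 2. Evaluate the standard form: now t*exp(t)/2 - exp(t)/2.
Answer: t*exp(t)/2 - exp(t)/2.


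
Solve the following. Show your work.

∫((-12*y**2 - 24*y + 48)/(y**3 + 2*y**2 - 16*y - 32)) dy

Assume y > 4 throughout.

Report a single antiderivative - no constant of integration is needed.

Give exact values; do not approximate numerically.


Step 1. Decompose ∫((-12*y**2 - 24*y + 48)/(y**3 + 2*y**2 - 16*y - 32)) dy by partial fractions, (-12*y**2 - 24*y + 48)/(y**3 + 2*y**2 - 16*y - 32) = -3/(y + 4) - 4/(y + 2) - 5/(y - 4): now ∫(-5/(y - 4)) dy + ∫(-4/(y + 2)) dy + ∫(-3/(y + 4)) dy.
Step 2. Evaluate the standard form [assuming y > -4]: now -3*log(y + 4) + ∫(-5/(y - 4)) dy + ∫(-4/(y + 2)) dy.
Step 3. Evaluate the standard form [assuming y > -2]: now -4*log(y + 2) - 3*log(y + 4) + ∫(-5/(y - 4)) dy.
Step 4. Evaluate the standard form [assuming y > 4]: now -5*log(y - 4) - 4*log(y + 2) - 3*log(y + 4).
Answer: -5*log(y - 4) - 4*log(y + 2) - 3*log(y + 4).


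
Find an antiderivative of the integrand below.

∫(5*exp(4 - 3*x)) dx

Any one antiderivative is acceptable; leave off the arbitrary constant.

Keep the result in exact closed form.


Answer: -5*exp(4 - 3*x)/3.


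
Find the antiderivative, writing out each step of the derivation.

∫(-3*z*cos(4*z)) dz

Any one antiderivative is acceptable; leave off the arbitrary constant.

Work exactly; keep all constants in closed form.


Step 1. Integrate ∫(-3*z*cos(4*z)) dz by parts with u = z, dv = (-3*cos(4*z)) dz, so v = -3*sin(4*z)/4: now -3*z*sin(4*z)/4 + ∫(3*sin(4*z)/4) dz.
Step 2. Evaluate the standard form: now -3*z*sin(4*z)/4 - 3*cos(4*z)/16.
Answer: -3*z*sin(4*z)/4 - 3*cos(4*z)/16.


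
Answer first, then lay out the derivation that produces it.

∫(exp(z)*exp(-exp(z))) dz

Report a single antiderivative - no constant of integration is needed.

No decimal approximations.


The answer is -exp(-exp(z)).
Step 1. Substitute u = exp(z), turning ∫(exp(z)*exp(-exp(z))) dz into ∫(exp(-u)) du: now ∫(exp(-u)) du.
Step 2. Evaluate the standard form: now -exp(-u).
Step 3. Substitute back u = exp(z): now -exp(-exp(z)).
Answer: -exp(-exp(z)).


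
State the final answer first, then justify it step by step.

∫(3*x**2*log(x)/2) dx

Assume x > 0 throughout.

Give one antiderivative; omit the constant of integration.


The answer is x**3*log(x)/2 - x**3/6.
Step 1. Integrate ∫(3*x**2*log(x)/2) dx by parts with u = log(x), dv = (3*x**2/2) dx, so v = x**3/2 [assuming x > 0]: now x**3*log(x)/2 + ∫(-x**2/2) dx.
Step 2. Evaluate the standard form: now x**3*log(x)/2 - x**3/6.
Answer: x**3*log(x)/2 - x**3/6.


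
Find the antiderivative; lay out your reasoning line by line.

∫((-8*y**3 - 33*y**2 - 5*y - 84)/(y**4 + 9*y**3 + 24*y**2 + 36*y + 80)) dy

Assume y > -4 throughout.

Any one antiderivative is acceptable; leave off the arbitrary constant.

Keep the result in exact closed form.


Step 1. Decompose ∫((-8*y**3 - 33*y**2 - 5*y - 84)/(y**4 + 9*y**3 + 24*y**2 + 36*y + 80)) dy by partial fractions, (-8*y**3 - 33*y**2 - 5*y - 84)/(y**4 + 9*y**3 + 24*y**2 + 36*y + 80) = 3/(y**2 + 4) - 4/(y + 5) - 4/(y + 4): now ∫(-4/(y + 4)) dy + ∫(-4/(y + 5)) dy + ∫(3/(y**2 + 4)) dy.
Step 2. Evaluate the standard form [assuming y > -5]: now -4*log(y + 5) + ∫(-4/(y + 4)) dy + ∫(3/(y**2 + 4)) dy.
Step 3. Evaluate the standard form [assuming y > -4]: now -4*log(y + 4) - 4*log(y + 5) + ∫(3/(y**2 + 4)) dy.
Step 4. Evaluate the standard form: now -4*log(y + 4) - 4*log(y + 5) + 3*atan(y/2)/2.
Answer: -4*log(y + 4) - 4*log(y + 5) + 3*atan(y/2)/2.


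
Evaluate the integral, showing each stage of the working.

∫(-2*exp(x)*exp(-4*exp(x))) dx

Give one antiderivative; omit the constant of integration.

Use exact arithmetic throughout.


Step 1. Substitute u = exp(x), turning ∫(-2*exp(x)*exp(-4*exp(x))) dx into ∫(-2*exp(-4*u)) du: now ∫(-2*exp(-4*u)) du.
Step 2. Evaluate the standard form: now exp(-4*u)/2.
Step 3. Substitute back u = exp(x): now exp(-4*exp(x))/2.
Answer: exp(-4*exp(x))/2.


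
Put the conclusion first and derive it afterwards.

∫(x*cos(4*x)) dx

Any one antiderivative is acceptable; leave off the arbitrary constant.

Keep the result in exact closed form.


The answer is x*sin(4*x)/4 + cos(4*x)/16.
Step 1. Integrate ∫(x*cos(4*x)) dx by parts with u = x, dv = (cos(4*x)) dx, so v = sin(4*x)/4: now x*sin(4*x)/4 + ∫(-sin(4*x)/4) dx.
Step 2. Evaluate the standard form: now x*sin(4*x)/4 + cos(4*x)/16.
Answer: x*sin(4*x)/4 + cos(4*x)/16.


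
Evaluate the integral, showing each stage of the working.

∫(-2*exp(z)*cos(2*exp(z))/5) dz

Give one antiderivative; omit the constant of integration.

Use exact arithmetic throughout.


Step 1. Substitute u = exp(z), turning ∫(-2*exp(z)*cos(2*exp(z))/5) dz into ∫(-2*cos(2*u)/5) du: now ∫(-2*cos(2*u)/5) du.
Step 2. Evaluate the standard form: now -sin(2*u)/5.
Step 3. Substitute back u = exp(z): now -sin(2*exp(z))/5.
Answer: -sin(2*exp(z))/5.


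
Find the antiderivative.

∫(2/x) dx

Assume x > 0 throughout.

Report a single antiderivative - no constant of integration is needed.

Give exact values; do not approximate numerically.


Answer: 2*log(x).


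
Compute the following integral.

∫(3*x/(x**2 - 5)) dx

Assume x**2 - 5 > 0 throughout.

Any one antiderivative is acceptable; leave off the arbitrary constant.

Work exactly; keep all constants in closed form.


Answer: 3*log(x**2 - 5)/2.


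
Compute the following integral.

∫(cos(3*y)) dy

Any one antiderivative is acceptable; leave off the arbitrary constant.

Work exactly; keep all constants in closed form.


Answer: sin(3*y)/3.


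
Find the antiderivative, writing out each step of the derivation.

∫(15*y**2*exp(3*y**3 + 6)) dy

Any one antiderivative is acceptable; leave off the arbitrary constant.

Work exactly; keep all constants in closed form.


Step 1. Substitute u = y**3 + 2, turning ∫(15*y**2*exp(3*y**3 + 6)) dy into ∫(5*exp(3*u)) du: now ∫(5*exp(3*u)) du.
Step 2. Evaluate the standard form: now 5*exp(3*u)/3.
Step 3. Substitute back u = y**3 + 2: now 5*exp(3*y**3 + 6)/3.
Answer: 5*exp(3*y**3 + 6)/3.


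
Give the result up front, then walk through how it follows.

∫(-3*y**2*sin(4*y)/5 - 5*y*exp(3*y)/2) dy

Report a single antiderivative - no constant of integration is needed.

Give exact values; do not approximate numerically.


The answer is 3*y**2*cos(4*y)/20 - 5*y*exp(3*y)/6 - 3*y*sin(4*y)/40 + 5*exp(3*y)/18 - 3*cos(4*y)/160.
Step 1. Rewrite: now ∫(-5*y*exp(3*y)/2) dy + ∫(-3*y**2*sin(4*y)/5) dy.
Step 2. Integrate ∫(-3*y**2*sin(4*y)/5) dy by parts with u = y**2, dv = (-3*sin(4*y)/5) dy, so v = 3*cos(4*y)/20: now 3*y**2*cos(4*y)/20 + ∫(-5*y*exp(3*y)/2) dy + ∫(-3*y*cos(4*y)/10) dy.
Step 3. Integrate ∫(-3*y*cos(4*y)/10) dy by parts with u = y, dv = (-3*cos(4*y)/10) dy, so v = -3*sin(4*y)/40: now 3*y**2*cos(4*y)/20 - 3*y*sin(4*y)/40 + ∫(-5*y*exp(3*y)/2) dy + ∫(3*sin(4*y)/40) dy.
Step 4. Evaluate the standard form: now 3*y**2*cos(4*y)/20 - 3*y*sin(4*y)/40 - 3*cos(4*y)/160 + ∫(-5*y*exp(3*y)/2) dy.
Step 5. Integrate ∫(-5*y*exp(3*y)/2) dy by parts with u = y, dv = (-5*exp(3*y)/2) dy, so v = -5*exp(3*y)/6: now 3*y**2*cos(4*y)/20 - 5*y*exp(3*y)/6 - 3*y*sin(4*y)/40 - 3*cos(4*y)/160 + ∫(5*exp(3*y)/6) dy.
Step 6. Evaluate the standard form: now 3*y**2*cos(4*y)/20 - 5*y*exp(3*y)/6 - 3*y*sin(4*y)/40 + 5*exp(3*y)/18 - 3*cos(4*y)/160.
Answer: 3*y**2*cos(4*y)/20 - 5*y*exp(3*y)/6 - 3*y*sin(4*y)/40 + 5*exp(3*y)/18 - 3*cos(4*y)/160.


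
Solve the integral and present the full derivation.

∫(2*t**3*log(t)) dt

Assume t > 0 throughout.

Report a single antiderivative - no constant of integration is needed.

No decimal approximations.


Step 1. Integrate ∫(2*t**3*log(t)) dt by parts with u = log(t), dv = (2*t**3) dt, so v = t**4/2 [assuming t > 0]: now t**4*log(t)/2 + ∫(-t**3/2) dt.
Step 2. Evaluate the standard form: now t**4*log(t)/2 - t**4/8.
Answer: t**4*log(t)/2 - t**4/8.


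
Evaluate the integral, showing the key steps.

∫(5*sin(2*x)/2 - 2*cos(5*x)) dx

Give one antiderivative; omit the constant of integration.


Step 1. Rewrite: now ∫(5*sin(2*x)/2) dx + ∫(-2*cos(5*x)) dx.
Step 2. Evaluate the standard form: now -2*sin(5*x)/5 + ∫(5*sin(2*x)/2) dx.
Step 3. Evaluate the standard form: now -2*sin(5*x)/5 - 5*cos(2*x)/4.
Answer: -2*sin(5*x)/5 - 5*cos(2*x)/4.


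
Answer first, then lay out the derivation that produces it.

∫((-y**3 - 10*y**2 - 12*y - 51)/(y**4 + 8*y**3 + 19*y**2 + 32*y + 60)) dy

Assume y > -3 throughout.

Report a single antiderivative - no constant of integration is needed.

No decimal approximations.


The answer is -3*log(y + 3) + 2*log(y + 5) - atan(y/2)/2.
Step 1. Decompose ∫((-y**3 - 10*y**2 - 12*y - 51)/(y**4 + 8*y**3 + 19*y**2 + 32*y + 60)) dy by partial fractions, (-y**3 - 10*y**2 - 12*y - 51)/(y**4 + 8*y**3 + 19*y**2 + 32*y + 60) = -1/(y**2 + 4) + 2/(y + 5) - 3/(y + 3): now ∫(-3/(y + 3)) dy + ∫(2/(y + 5)) dy + ∫(-1/(y**2 + 4)) dy.
Step 2. Evaluate the standard form [assuming y > -5]: now 2*log(y + 5) + ∫(-3/(y + 3)) dy + ∫(-1/(y**2 + 4)) dy.
Step 3. Evaluate the standard form [assuming y > -3]: now -3*log(y + 3) + 2*log(y + 5) + ∫(-1/(y**2 + 4)) dy.
Step 4. Evaluate the standard form: now -3*log(y + 3) + 2*log(y + 5) - atan(y/2)/2.
Answer: -3*log(y + 3) + 2*log(y + 5) - atan(y/2)/2.


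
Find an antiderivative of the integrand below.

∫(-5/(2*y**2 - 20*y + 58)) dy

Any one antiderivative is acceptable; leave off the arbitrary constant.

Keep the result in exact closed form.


Answer: -5*atan(y/2 - 5/2)/4.


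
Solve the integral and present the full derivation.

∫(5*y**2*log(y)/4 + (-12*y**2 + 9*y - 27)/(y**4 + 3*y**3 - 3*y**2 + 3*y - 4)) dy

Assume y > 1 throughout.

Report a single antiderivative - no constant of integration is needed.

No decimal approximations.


Step 1. Rewrite: now ∫(5*y**2*log(y)/4) dy + ∫((-12*y**2 + 9*y - 27)/(y**4 + 3*y**3 - 3*y**2 + 3*y - 4)) dy.
Step 2. Decompose ∫((-12*y**2 + 9*y - 27)/(y**4 + 3*y**3 - 3*y**2 + 3*y - 4)) dy by partial fractions, (-12*y**2 + 9*y - 27)/(y**4 + 3*y**3 - 3*y**2 + 3*y - 4) = 3/(y**2 + 1) + 3/(y + 4) - 3/(y - 1): now ∫(5*y**2*log(y)/4) dy + ∫(-3/(y - 1)) dy + ∫(3/(y + 4)) dy + ∫(3/(y**2 + 1)) dy.
Step 3. Evaluate the standard form [assuming y > 1]: now -3*log(y - 1) + ∫(5*y**2*log(y)/4) dy + ∫(3/(y + 4)) dy + ∫(3/(y**2 + 1)) dy.
Step 4. Evaluate the standard form [assuming y > -4]: now -3*log(y - 1) + 3*log(y + 4) + ∫(5*y**2*log(y)/4) dy + ∫(3/(y**2 + 1)) dy.
Step 5. Evaluate the standard form: now -3*log(y - 1) + 3*log(y + 4) + 3*atan(y) + ∫(5*y**2*log(y)/4) dy.
Step 6. Integrate ∫(5*y**2*log(y)/4) dy by parts with u = log(y), dv = (5*y**2/4) dy, so v = 5*y**3/12 [assuming y > 0]: now 5*y**3*log(y)/12 - 3*log(y - 1) + 3*log(y + 4) + 3*atan(y) + ∫(-5*y**2/12) dy.
Step 7. Evaluate the standard form: now 5*y**3*log(y)/12 - 5*y**3/36 - 3*log(y - 1) + 3*log(y + 4) + 3*atan(y).
Answer: 5*y**3*log(y)/12 - 5*y**3/36 - 3*log(y - 1) + 3*log(y + 4) + 3*atan(y).


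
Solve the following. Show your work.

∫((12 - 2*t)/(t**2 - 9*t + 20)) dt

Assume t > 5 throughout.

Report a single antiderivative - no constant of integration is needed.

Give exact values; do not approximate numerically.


Step 1. Decompose ∫((12 - 2*t)/(t**2 - 9*t + 20)) dt by partial fractions, (12 - 2*t)/(t**2 - 9*t + 20) = -4/(t - 4) + 2/(t - 5): now ∫(2/(t - 5)) dt + ∫(-4/(t - 4)) dt.
Step 2. Evaluate the standard form [assuming t > 4]: now -4*log(t - 4) + ∫(2/(t - 5)) dt.
Step 3. Evaluate the standard form [assuming t > 5]: now 2*log(t - 5) - 4*log(t - 4).
Answer: 2*log(t - 5) - 4*log(t - 4).


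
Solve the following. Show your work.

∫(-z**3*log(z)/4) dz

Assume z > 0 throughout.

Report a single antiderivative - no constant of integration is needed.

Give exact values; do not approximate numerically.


Step 1. Integrate ∫(-z**3*log(z)/4) dz by parts with u = log(z), dv = (-z**3/4) dz, so v = -z**4/16 [assuming z > 0]: now -z**4*log(z)/16 + ∫(z**3/16) dz.
Step 2. Evaluate the standard form: now -z**4*log(z)/16 + z**4/64.
Answer: -z**4*log(z)/16 + z**4/64.


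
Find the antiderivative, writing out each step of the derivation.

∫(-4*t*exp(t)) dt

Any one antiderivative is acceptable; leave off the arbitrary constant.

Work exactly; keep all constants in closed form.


Step 1. Integrate ∫(-4*t*exp(t)) dt by parts with u = t, dv = (-4*exp(t)) dt, so v = -4*exp(t): now -4*t*exp(t) + ∫(4*exp(t)) dt.
Step 2. Evaluate the standard form: now -4*t*exp(t) + 4*exp(t).
Answer: -4*t*exp(t) + 4*exp(t).


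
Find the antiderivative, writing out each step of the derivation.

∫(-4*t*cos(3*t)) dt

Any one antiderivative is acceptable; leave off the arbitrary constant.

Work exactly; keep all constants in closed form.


Step 1. Integrate ∫(-4*t*cos(3*t)) dt by parts with u = t, dv = (-4*cos(3*t)) dt, so v = -4*sin(3*t)/3: now -4*t*sin(3*t)/3 + ∫(4*sin(3*t)/3) dt.
Step 2. Evaluate the standard form: now -4*t*sin(3*t)/3 - 4*cos(3*t)/9.
Answer: -4*t*sin(3*t)/3 - 4*cos(3*t)/9.


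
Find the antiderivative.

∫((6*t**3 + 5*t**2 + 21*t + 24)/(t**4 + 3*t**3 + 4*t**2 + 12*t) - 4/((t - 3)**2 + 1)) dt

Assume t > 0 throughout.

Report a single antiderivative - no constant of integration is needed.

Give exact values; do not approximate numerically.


Answer: 2*log(t) + 4*log(t + 3) - atan(t/2)/2 - 4*atan(t - 3).


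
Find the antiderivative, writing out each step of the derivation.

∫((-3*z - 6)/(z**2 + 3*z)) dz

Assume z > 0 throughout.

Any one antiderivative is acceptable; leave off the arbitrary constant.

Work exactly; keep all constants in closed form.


Step 1. Decompose ∫((-3*z - 6)/(z**2 + 3*z)) dz by partial fractions, (-3*z - 6)/(z**2 + 3*z) = -1/(z + 3) - 2/z: now ∫(-2/z) dz + ∫(-1/(z + 3)) dz.
Step 2. Evaluate the standard form [assuming z > -3]: now -log(z + 3) + ∫(-2/z) dz.
Step 3. Evaluate the standard form [assuming z > 0]: now -2*log(z) - log(z + 3).
Answer: -2*log(z) - log(z + 3).


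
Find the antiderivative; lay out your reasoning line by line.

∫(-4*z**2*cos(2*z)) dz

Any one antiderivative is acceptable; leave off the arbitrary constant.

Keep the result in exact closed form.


Step 1. Integrate ∫(-4*z**2*cos(2*z)) dz by parts with u = z**2, dv = (-4*cos(2*z)) dz, so v = -2*sin(2*z): now -2*z**2*sin(2*z) + ∫(4*z*sin(2*z)) dz.
Step 2. Integrate ∫(4*z*sin(2*z)) dz by parts with u = z, dv = (4*sin(2*z)) dz, so v = -2*cos(2*z): now -2*z**2*sin(2*z) - 2*z*cos(2*z) + ∫(2*cos(2*z)) dz.
Step 3. Evaluate the standard form: now -2*z**2*sin(2*z) - 2*z*cos(2*z) + sin(2*z).
Answer: -2*z**2*sin(2*z) - 2*z*cos(2*z) + sin(2*z).


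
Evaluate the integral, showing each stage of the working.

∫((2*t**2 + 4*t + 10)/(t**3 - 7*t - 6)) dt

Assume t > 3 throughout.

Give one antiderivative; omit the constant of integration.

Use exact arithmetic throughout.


Step 1. Decompose ∫((2*t**2 + 4*t + 10)/(t**3 - 7*t - 6)) dt by partial fractions, (2*t**2 + 4*t + 10)/(t**3 - 7*t - 6) = 2/(t + 2) - 2/(t + 1) + 2/(t - 3): now ∫(2/(t - 3)) dt + ∫(-2/(t + 1)) dt + ∫(2/(t + 2)) dt.
Step 2. Evaluate the standard form [assuming t > -2]: now 2*log(t + 2) + ∫(2/(t - 3)) dt + ∫(-2/(t + 1)) dt.
Step 3. Evaluate the standard form [assuming t > 3]: now 2*log(t - 3) + 2*log(t + 2) + ∫(-2/(t + 1)) dt.
Step 4. Evaluate the standard form [assuming t > -1]: now 2*log(t - 3) - 2*log(t + 1) + 2*log(t + 2).
Answer: 2*log(t - 3) - 2*log(t + 1) + 2*log(t + 2).


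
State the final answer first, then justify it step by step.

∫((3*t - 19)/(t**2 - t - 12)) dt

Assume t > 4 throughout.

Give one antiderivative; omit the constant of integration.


The answer is -log(t - 4) + 4*log(t + 3).
Step 1. Decompose ∫((3*t - 19)/(t**2 - t - 12)) dt by partial fractions, (3*t - 19)/(t**2 - t - 12) = 4/(t + 3) - 1/(t - 4): now ∫(-1/(t - 4)) dt + ∫(4/(t + 3)) dt.
Step 2. Evaluate the standard form [assuming t > 4]: now -log(t - 4) + ∫(4/(t + 3)) dt.
Step 3. Evaluate the standard form [assuming t > -3]: now -log(t - 4) + 4*log(t + 3).
Answer: -log(t - 4) + 4*log(t + 3).


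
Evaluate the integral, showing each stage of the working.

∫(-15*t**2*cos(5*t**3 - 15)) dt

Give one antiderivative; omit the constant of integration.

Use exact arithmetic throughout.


Step 1. Substitute u = t**3 - 3, turning ∫(-15*t**2*cos(5*t**3 - 15)) dt into ∫(-5*cos(5*u)) du: now ∫(-5*cos(5*u)) du.
Step 2. Evaluate the standard form: now -sin(5*u).
Step 3. Substitute back u = t**3 - 3: now -sin(5*t**3 - 15).
Answer: -sin(5*t**3 - 15).


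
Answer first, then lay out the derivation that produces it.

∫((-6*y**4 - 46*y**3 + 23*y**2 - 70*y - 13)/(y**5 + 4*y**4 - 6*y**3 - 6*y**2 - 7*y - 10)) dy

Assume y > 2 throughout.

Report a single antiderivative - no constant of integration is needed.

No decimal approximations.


The answer is -5*log(y - 2) - 5*log(y + 1) + 4*log(y + 5) + 3*atan(y).
Step 1. Decompose ∫((-6*y**4 - 46*y**3 + 23*y**2 - 70*y - 13)/(y**5 + 4*y**4 - 6*y**3 - 6*y**2 - 7*y - 10)) dy by partial fractions, (-6*y**4 - 46*y**3 + 23*y**2 - 70*y - 13)/(y**5 + 4*y**4 - 6*y**3 - 6*y**2 - 7*y - 10) = 3/(y**2 + 1) + 4/(y + 5) - 5/(y + 1) - 5/(y - 2): now ∫(-5/(y - 2)) dy + ∫(-5/(y + 1)) dy + ∫(4/(y + 5)) dy + ∫(3/(y**2 + 1)) dy.
Step 2. Evaluate the standard form [assuming y > -5]: now 4*log(y + 5) + ∫(-5/(y - 2)) dy + ∫(-5/(y + 1)) dy + ∫(3/(y**2 + 1)) dy.
Step 3. Evaluate the standard form [assuming y > -1]: now -5*log(y + 1) + 4*log(y + 5) + ∫(-5/(y - 2)) dy + ∫(3/(y**2 + 1)) dy.
Step 4. Evaluate the standard form [assuming y > 2]: now -5*log(y - 2) - 5*log(y + 1) + 4*log(y + 5) + ∫(3/(y**2 + 1)) dy.
Step 5. Evaluate the standard form: now -5*log(y - 2) - 5*log(y + 1) + 4*log(y + 5) + 3*atan(y).
Answer: -5*log(y - 2) - 5*log(y + 1) + 4*log(y + 5) + 3*atan(y).


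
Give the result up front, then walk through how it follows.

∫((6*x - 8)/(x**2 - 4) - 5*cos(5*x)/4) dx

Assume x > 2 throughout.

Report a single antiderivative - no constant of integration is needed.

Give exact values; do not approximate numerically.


The answer is log(x - 2) + 5*log(x + 2) - sin(5*x)/4.
Step 1. Rewrite: now ∫((6*x - 8)/(x**2 - 4)) dx + ∫(-5*cos(5*x)/4) dx.
Step 2. Evaluate the standard form: now -sin(5*x)/4 + ∫((6*x - 8)/(x**2 - 4)) dx.
Step 3. Decompose ∫((6*x - 8)/(x**2 - 4)) dx by partial fractions, (6*x - 8)/(x**2 - 4) = 5/(x + 2) + 1/(x - 2): now -sin(5*x)/4 + ∫(1/(x - 2)) dx + ∫(5/(x + 2)) dx.
Step 4. Evaluate the standard form [assuming x > -2]: now 5*log(x + 2) - sin(5*x)/4 + ∫(1/(x - 2)) dx.
Step 5. Evaluate the standard form [assuming x > 2]: now log(x - 2) + 5*log(x + 2) - sin(5*x)/4.
Answer: log(x - 2) + 5*log(x + 2) - sin(5*x)/4.
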